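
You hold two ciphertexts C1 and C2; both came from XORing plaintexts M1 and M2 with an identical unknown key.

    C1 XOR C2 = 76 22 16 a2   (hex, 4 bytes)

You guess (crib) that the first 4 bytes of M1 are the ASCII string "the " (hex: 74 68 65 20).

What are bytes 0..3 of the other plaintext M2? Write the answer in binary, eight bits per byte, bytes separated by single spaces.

00000010 01001010 01110011 10000010

Since C1 ⊕ C2 = M1 ⊕ M2, XORing with the guessed M1 bytes yields the corresponding M2 bytes: M2 = (C1 ⊕ C2) ⊕ M1.
byte 0: 76 ⊕ 74 = 02
byte 1: 22 ⊕ 68 = 4a
byte 2: 16 ⊕ 65 = 73
byte 3: a2 ⊕ 20 = 82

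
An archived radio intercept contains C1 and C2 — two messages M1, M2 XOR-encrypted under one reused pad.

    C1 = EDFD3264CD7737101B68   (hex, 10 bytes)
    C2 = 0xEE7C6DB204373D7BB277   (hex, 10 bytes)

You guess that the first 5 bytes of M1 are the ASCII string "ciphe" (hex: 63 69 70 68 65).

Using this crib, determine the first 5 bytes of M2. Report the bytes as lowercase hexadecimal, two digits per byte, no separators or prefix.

60e82fbeac

First, C1 ⊕ C2 = (M1 ⊕ K) ⊕ (M2 ⊕ K) = M1 ⊕ M2, so the key drops out. Then M2 = (M1 ⊕ M2) ⊕ M1 over the first 5 bytes.
byte 0: (ed xor ee) xor 63 = 03 xor 63 = 60
byte 1: (fd xor 7c) xor 69 = 81 xor 69 = e8
byte 2: (32 xor 6d) xor 70 = 5f xor 70 = 2f
byte 3: (64 xor b2) xor 68 = d6 xor 68 = be
byte 4: (cd xor 04) xor 65 = c9 xor 65 = ac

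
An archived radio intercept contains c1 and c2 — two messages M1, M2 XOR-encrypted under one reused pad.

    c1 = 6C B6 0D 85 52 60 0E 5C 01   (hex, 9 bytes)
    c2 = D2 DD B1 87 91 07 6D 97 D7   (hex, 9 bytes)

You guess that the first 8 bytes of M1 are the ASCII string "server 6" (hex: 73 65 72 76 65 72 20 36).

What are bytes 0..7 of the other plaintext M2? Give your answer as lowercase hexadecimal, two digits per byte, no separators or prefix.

First, c1 ⊕ c2 = (M1 ⊕ K) ⊕ (M2 ⊕ K) = M1 ⊕ M2, so the key drops out. Then M2 = (M1 ⊕ M2) ⊕ M1 over the first 8 bytes.
byte 0: (6c ^ d2) ^ 73 = be ^ 73 = cd
byte 1: (b6 ^ dd) ^ 65 = 6b ^ 65 = 0e
byte 2: (0d ^ b1) ^ 72 = bc ^ 72 = ce
byte 3: (85 ^ 87) ^ 76 = 02 ^ 76 = 74
byte 4: (52 ^ 91) ^ 65 = c3 ^ 65 = a6
byte 5: (60 ^ 07) ^ 72 = 67 ^ 72 = 15
byte 6: (0e ^ 6d) ^ 20 = 63 ^ 20 = 43
byte 7: (5c ^ 97) ^ 36 = cb ^ 36 = fd

cd0ece74a61543fd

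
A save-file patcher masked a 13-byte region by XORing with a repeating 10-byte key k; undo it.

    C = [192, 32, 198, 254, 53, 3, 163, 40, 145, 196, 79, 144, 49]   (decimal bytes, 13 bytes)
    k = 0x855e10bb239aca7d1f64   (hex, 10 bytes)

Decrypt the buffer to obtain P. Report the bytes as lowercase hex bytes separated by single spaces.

45 7e d6 45 16 99 69 55 8e a0 ca ce 21

The 10-byte key repeats, so the effective keystream is 85 5e 10 bb 23 9a ca 7d 1f 64 85 5e 10.
byte 0: 192 ⊕ 133 =  69
byte 1:  32 ⊕  94 = 126
byte 2: 198 ⊕  16 = 214
byte 3: 254 ⊕ 187 =  69
byte 4:  53 ⊕  35 =  22
byte 5:   3 ⊕ 154 = 153
byte 6: 163 ⊕ 202 = 105
byte 7:  40 ⊕ 125 =  85
byte 8: 145 ⊕  31 = 142
byte 9: 196 ⊕ 100 = 160
byte 10:  79 ⊕ 133 = 202
byte 11: 144 ⊕  94 = 206
byte 12:  49 ⊕  16 =  33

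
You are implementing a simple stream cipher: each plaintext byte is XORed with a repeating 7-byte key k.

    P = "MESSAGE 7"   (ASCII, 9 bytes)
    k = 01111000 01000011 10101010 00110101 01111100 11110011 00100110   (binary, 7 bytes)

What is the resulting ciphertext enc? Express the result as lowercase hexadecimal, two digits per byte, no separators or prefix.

The 7-byte key repeats, so the effective keystream is 78 43 aa 35 7c f3 26 78 43.
byte 0: 4d XOR 78 = 35
byte 1: 45 XOR 43 = 06
byte 2: 53 XOR aa = f9
byte 3: 53 XOR 35 = 66
byte 4: 41 XOR 7c = 3d
byte 5: 47 XOR f3 = b4
byte 6: 45 XOR 26 = 63
byte 7: 20 XOR 78 = 58
byte 8: 37 XOR 43 = 74

3506f9663db4635874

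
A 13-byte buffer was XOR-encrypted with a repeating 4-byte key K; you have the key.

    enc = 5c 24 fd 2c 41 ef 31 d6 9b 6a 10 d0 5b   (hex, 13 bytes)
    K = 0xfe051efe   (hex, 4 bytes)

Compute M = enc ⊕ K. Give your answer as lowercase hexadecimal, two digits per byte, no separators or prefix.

The 4-byte key repeats, so the effective keystream is fe 05 1e fe fe 05 1e fe fe 05 1e fe fe.
byte 0: 5c xor fe = a2
byte 1: 24 xor 05 = 21
byte 2: fd xor 1e = e3
byte 3: 2c xor fe = d2
byte 4: 41 xor fe = bf
byte 5: ef xor 05 = ea
byte 6: 31 xor 1e = 2f
byte 7: d6 xor fe = 28
byte 8: 9b xor fe = 65
byte 9: 6a xor 05 = 6f
byte 10: 10 xor 1e = 0e
byte 11: d0 xor fe = 2e
byte 12: 5b xor fe = a5

a221e3d2bfea2f28656f0e2ea5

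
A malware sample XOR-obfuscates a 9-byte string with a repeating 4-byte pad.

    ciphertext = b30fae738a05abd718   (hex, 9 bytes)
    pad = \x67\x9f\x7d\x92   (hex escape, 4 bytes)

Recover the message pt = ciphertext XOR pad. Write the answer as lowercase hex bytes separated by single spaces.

d4 90 d3 e1 ed 9a d6 45 7f

The 4-byte key repeats, so the effective keystream is 67 9f 7d 92 67 9f 7d 92 67.
byte 0: b3 ⊕ 67 = d4
byte 1: 0f ⊕ 9f = 90
byte 2: ae ⊕ 7d = d3
byte 3: 73 ⊕ 92 = e1
byte 4: 8a ⊕ 67 = ed
byte 5: 05 ⊕ 9f = 9a
byte 6: ab ⊕ 7d = d6
byte 7: d7 ⊕ 92 = 45
byte 8: 18 ⊕ 67 = 7f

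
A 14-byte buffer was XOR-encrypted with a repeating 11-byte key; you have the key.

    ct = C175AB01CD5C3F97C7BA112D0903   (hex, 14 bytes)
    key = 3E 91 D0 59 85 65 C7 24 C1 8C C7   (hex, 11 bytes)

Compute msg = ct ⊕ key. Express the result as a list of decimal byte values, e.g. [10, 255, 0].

[255, 228, 123, 88, 72, 57, 248, 179, 6, 54, 214, 19, 152, 211]

The 11-byte key repeats, so the effective keystream is 3e 91 d0 59 85 65 c7 24 c1 8c c7 3e 91 d0.
byte 0: 11000001 ^ 00111110 = 11111111
byte 1: 01110101 ^ 10010001 = 11100100
byte 2: 10101011 ^ 11010000 = 01111011
byte 3: 00000001 ^ 01011001 = 01011000
byte 4: 11001101 ^ 10000101 = 01001000
byte 5: 01011100 ^ 01100101 = 00111001
byte 6: 00111111 ^ 11000111 = 11111000
byte 7: 10010111 ^ 00100100 = 10110011
byte 8: 11000111 ^ 11000001 = 00000110
byte 9: 10111010 ^ 10001100 = 00110110
byte 10: 00010001 ^ 11000111 = 11010110
byte 11: 00101101 ^ 00111110 = 00010011
byte 12: 00001001 ^ 10010001 = 10011000
byte 13: 00000011 ^ 11010000 = 11010011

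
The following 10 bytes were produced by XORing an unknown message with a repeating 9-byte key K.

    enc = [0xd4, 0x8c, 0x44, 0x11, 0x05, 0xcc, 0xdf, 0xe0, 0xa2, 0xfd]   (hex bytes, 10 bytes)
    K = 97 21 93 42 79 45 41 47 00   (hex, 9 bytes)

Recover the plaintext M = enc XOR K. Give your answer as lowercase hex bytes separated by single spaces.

The 9-byte key repeats, so the effective keystream is 97 21 93 42 79 45 41 47 00 97.
byte 0: d4 ^ 97 = 43
byte 1: 8c ^ 21 = ad
byte 2: 44 ^ 93 = d7
byte 3: 11 ^ 42 = 53
byte 4: 05 ^ 79 = 7c
byte 5: cc ^ 45 = 89
byte 6: df ^ 41 = 9e
byte 7: e0 ^ 47 = a7
byte 8: a2 ^ 00 = a2
byte 9: fd ^ 97 = 6a

43 ad d7 53 7c 89 9e a7 a2 6a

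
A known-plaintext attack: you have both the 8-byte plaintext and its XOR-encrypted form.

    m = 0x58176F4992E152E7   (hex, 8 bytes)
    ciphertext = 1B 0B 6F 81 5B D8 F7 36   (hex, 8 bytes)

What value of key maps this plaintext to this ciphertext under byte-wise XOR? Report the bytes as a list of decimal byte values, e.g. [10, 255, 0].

Since ciphertext = m ⊕ key, XORing both sides with m gives key = m ⊕ ciphertext.
byte 0: 58 ⊕ 1b = 43
byte 1: 17 ⊕ 0b = 1c
byte 2: 6f ⊕ 6f = 00
byte 3: 49 ⊕ 81 = c8
byte 4: 92 ⊕ 5b = c9
byte 5: e1 ⊕ d8 = 39
byte 6: 52 ⊕ f7 = a5
byte 7: e7 ⊕ 36 = d1

[67, 28, 0, 200, 201, 57, 165, 209]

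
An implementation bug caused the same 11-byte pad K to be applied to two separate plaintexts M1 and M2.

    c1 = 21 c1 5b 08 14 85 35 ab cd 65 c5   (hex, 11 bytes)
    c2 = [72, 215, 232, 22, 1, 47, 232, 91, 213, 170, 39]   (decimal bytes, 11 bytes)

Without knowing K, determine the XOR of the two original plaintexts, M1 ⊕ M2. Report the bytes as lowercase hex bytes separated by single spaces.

69 16 b3 1e 15 aa dd f0 18 cf e2

c1 ⊕ c2 = (M1 ⊕ K) ⊕ (M2 ⊕ K) = M1 ⊕ M2 — the shared key cancels under XOR.
byte 0: 21 xor 48 = 69
byte 1: c1 xor d7 = 16
byte 2: 5b xor e8 = b3
byte 3: 08 xor 16 = 1e
byte 4: 14 xor 01 = 15
byte 5: 85 xor 2f = aa
byte 6: 35 xor e8 = dd
byte 7: ab xor 5b = f0
byte 8: cd xor d5 = 18
byte 9: 65 xor aa = cf
byte 10: c5 xor 27 = e2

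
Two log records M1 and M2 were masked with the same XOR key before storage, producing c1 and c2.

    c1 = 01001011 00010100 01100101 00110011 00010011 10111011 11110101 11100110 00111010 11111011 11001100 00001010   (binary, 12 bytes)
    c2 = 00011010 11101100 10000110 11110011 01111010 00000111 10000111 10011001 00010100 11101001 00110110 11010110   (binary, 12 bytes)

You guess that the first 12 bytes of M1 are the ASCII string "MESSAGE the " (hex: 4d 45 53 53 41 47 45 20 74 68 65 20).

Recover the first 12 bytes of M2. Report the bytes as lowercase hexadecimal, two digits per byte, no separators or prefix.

1cbdb09328fb375f5a7a9ffc

First, c1 ⊕ c2 = (M1 ⊕ K) ⊕ (M2 ⊕ K) = M1 ⊕ M2, so the key drops out. Then M2 = (M1 ⊕ M2) ⊕ M1 over the first 12 bytes.
byte 0: (4b ⊕ 1a) ⊕ 4d = 51 ⊕ 4d = 1c
byte 1: (14 ⊕ ec) ⊕ 45 = f8 ⊕ 45 = bd
byte 2: (65 ⊕ 86) ⊕ 53 = e3 ⊕ 53 = b0
byte 3: (33 ⊕ f3) ⊕ 53 = c0 ⊕ 53 = 93
byte 4: (13 ⊕ 7a) ⊕ 41 = 69 ⊕ 41 = 28
byte 5: (bb ⊕ 07) ⊕ 47 = bc ⊕ 47 = fb
byte 6: (f5 ⊕ 87) ⊕ 45 = 72 ⊕ 45 = 37
byte 7: (e6 ⊕ 99) ⊕ 20 = 7f ⊕ 20 = 5f
byte 8: (3a ⊕ 14) ⊕ 74 = 2e ⊕ 74 = 5a
byte 9: (fb ⊕ e9) ⊕ 68 = 12 ⊕ 68 = 7a
byte 10: (cc ⊕ 36) ⊕ 65 = fa ⊕ 65 = 9f
byte 11: (0a ⊕ d6) ⊕ 20 = dc ⊕ 20 = fc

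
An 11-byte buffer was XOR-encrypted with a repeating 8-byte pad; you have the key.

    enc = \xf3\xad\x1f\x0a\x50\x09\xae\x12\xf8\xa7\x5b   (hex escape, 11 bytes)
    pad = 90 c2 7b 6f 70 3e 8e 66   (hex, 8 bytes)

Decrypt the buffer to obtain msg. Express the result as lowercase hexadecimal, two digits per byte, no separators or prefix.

636f646520372074686520

The 8-byte key repeats, so the effective keystream is 90 c2 7b 6f 70 3e 8e 66 90 c2 7b.
byte 0: f3 xor 90 = 63
byte 1: ad xor c2 = 6f
byte 2: 1f xor 7b = 64
byte 3: 0a xor 6f = 65
byte 4: 50 xor 70 = 20
byte 5: 09 xor 3e = 37
byte 6: ae xor 8e = 20
byte 7: 12 xor 66 = 74
byte 8: f8 xor 90 = 68
byte 9: a7 xor c2 = 65
byte 10: 5b xor 7b = 20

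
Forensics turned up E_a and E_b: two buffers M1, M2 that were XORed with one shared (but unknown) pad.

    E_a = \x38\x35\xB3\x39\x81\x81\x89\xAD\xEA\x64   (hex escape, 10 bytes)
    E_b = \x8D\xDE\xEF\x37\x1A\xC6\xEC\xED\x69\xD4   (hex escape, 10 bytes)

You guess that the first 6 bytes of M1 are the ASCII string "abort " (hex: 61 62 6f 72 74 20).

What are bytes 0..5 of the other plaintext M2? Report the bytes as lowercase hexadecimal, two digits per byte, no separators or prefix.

First, E_a ⊕ E_b = (M1 ⊕ K) ⊕ (M2 ⊕ K) = M1 ⊕ M2, so the key drops out. Then M2 = (M1 ⊕ M2) ⊕ M1 over the first 6 bytes.
byte 0: (38 xor 8d) xor 61 = b5 xor 61 = d4
byte 1: (35 xor de) xor 62 = eb xor 62 = 89
byte 2: (b3 xor ef) xor 6f = 5c xor 6f = 33
byte 3: (39 xor 37) xor 72 = 0e xor 72 = 7c
byte 4: (81 xor 1a) xor 74 = 9b xor 74 = ef
byte 5: (81 xor c6) xor 20 = 47 xor 20 = 67

d489337cef67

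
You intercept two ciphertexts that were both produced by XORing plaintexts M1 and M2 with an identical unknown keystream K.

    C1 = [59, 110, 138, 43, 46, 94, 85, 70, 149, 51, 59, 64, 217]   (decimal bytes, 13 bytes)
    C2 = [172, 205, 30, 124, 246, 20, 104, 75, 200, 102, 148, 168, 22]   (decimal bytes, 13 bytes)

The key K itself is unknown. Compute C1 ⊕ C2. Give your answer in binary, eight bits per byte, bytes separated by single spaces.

C1 ⊕ C2 = (M1 ⊕ K) ⊕ (M2 ⊕ K) = M1 ⊕ M2 — the shared key cancels under XOR.
3b xor ac = 97
6e xor cd = a3
8a xor 1e = 94
2b xor 7c = 57
2e xor f6 = d8
5e xor 14 = 4a
55 xor 68 = 3d
46 xor 4b = 0d
95 xor c8 = 5d
33 xor 66 = 55
3b xor 94 = af
40 xor a8 = e8
d9 xor 16 = cf

10010111 10100011 10010100 01010111 11011000 01001010 00111101 00001101 01011101 01010101 10101111 11101000 11001111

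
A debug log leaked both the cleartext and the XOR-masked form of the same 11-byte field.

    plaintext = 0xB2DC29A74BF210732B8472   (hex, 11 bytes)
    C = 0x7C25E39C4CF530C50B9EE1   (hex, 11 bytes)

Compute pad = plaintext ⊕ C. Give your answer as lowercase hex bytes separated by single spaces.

ce f9 ca 3b 07 07 20 b6 20 1a 93

Since C = plaintext ⊕ pad, XORing both sides with plaintext gives pad = plaintext ⊕ C.
byte 0: 178 XOR 124 = 206
byte 1: 220 XOR  37 = 249
byte 2:  41 XOR 227 = 202
byte 3: 167 XOR 156 =  59
byte 4:  75 XOR  76 =   7
byte 5: 242 XOR 245 =   7
byte 6:  16 XOR  48 =  32
byte 7: 115 XOR 197 = 182
byte 8:  43 XOR  11 =  32
byte 9: 132 XOR 158 =  26
byte 10: 114 XOR 225 = 147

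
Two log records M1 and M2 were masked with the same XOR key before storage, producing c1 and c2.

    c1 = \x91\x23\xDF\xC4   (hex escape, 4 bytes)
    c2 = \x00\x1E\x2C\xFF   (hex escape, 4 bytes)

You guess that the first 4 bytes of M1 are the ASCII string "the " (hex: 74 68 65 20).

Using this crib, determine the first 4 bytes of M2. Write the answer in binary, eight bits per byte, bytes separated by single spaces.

First, c1 ⊕ c2 = (M1 ⊕ K) ⊕ (M2 ⊕ K) = M1 ⊕ M2, so the key drops out. Then M2 = (M1 ⊕ M2) ⊕ M1 over the first 4 bytes.
byte 0: (91 ⊕ 00) ⊕ 74 = 91 ⊕ 74 = e5
byte 1: (23 ⊕ 1e) ⊕ 68 = 3d ⊕ 68 = 55
byte 2: (df ⊕ 2c) ⊕ 65 = f3 ⊕ 65 = 96
byte 3: (c4 ⊕ ff) ⊕ 20 = 3b ⊕ 20 = 1b

11100101 01010101 10010110 00011011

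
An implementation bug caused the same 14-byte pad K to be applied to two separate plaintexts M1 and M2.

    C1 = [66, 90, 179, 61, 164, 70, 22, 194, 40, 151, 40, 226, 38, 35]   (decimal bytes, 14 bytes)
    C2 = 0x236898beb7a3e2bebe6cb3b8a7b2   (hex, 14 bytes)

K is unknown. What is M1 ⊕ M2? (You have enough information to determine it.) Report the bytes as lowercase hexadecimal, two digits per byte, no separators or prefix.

61322b8313e5f47c96fb9b5a8191

C1 ⊕ C2 = (M1 ⊕ K) ⊕ (M2 ⊕ K) = M1 ⊕ M2 — the shared key cancels under XOR.
 66 XOR  35 =  97
 90 XOR 104 =  50
179 XOR 152 =  43
 61 XOR 190 = 131
164 XOR 183 =  19
 70 XOR 163 = 229
 22 XOR 226 = 244
194 XOR 190 = 124
 40 XOR 190 = 150
151 XOR 108 = 251
 40 XOR 179 = 155
226 XOR 184 =  90
 38 XOR 167 = 129
 35 XOR 178 = 145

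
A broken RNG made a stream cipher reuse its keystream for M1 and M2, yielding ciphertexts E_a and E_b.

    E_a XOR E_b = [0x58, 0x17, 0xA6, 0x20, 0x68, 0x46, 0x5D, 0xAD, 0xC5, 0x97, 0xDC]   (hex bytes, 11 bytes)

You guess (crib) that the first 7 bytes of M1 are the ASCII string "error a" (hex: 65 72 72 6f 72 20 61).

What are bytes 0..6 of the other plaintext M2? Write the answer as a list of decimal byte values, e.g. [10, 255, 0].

[61, 101, 212, 79, 26, 102, 60]

Since E_a ⊕ E_b = M1 ⊕ M2, XORing with the guessed M1 bytes yields the corresponding M2 bytes: M2 = (E_a ⊕ E_b) ⊕ M1.
58 xor 65 = 3d
17 xor 72 = 65
a6 xor 72 = d4
20 xor 6f = 4f
68 xor 72 = 1a
46 xor 20 = 66
5d xor 61 = 3c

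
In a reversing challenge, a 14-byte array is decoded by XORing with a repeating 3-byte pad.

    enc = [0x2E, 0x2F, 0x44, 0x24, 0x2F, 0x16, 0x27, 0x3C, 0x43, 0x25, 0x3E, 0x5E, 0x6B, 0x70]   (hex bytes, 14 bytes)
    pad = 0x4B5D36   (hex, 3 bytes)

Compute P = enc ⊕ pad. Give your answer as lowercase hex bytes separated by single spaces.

The 3-byte key repeats, so the effective keystream is 4b 5d 36 4b 5d 36 4b 5d 36 4b 5d 36 4b 5d.
byte 0: 2e xor 4b = 65
byte 1: 2f xor 5d = 72
byte 2: 44 xor 36 = 72
byte 3: 24 xor 4b = 6f
byte 4: 2f xor 5d = 72
byte 5: 16 xor 36 = 20
byte 6: 27 xor 4b = 6c
byte 7: 3c xor 5d = 61
byte 8: 43 xor 36 = 75
byte 9: 25 xor 4b = 6e
byte 10: 3e xor 5d = 63
byte 11: 5e xor 36 = 68
byte 12: 6b xor 4b = 20
byte 13: 70 xor 5d = 2d

65 72 72 6f 72 20 6c 61 75 6e 63 68 20 2d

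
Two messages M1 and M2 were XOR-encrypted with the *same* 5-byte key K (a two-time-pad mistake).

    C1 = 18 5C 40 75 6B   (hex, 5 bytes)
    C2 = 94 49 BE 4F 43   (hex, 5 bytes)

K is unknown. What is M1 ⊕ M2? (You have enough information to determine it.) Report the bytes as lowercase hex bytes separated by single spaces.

C1 ⊕ C2 = (M1 ⊕ K) ⊕ (M2 ⊕ K) = M1 ⊕ M2 — the shared key cancels under XOR.
18 XOR 94 = 8c
5c XOR 49 = 15
40 XOR be = fe
75 XOR 4f = 3a
6b XOR 43 = 28

8c 15 fe 3a 28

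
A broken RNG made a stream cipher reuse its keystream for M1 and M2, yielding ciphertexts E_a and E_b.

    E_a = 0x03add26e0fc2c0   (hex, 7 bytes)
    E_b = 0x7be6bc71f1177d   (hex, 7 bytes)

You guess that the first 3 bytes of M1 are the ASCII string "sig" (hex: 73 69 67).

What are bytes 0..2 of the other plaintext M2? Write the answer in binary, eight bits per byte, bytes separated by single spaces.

First, E_a ⊕ E_b = (M1 ⊕ K) ⊕ (M2 ⊕ K) = M1 ⊕ M2, so the key drops out. Then M2 = (M1 ⊕ M2) ⊕ M1 over the first 3 bytes.
byte 0: (03 xor 7b) xor 73 = 78 xor 73 = 0b
byte 1: (ad xor e6) xor 69 = 4b xor 69 = 22
byte 2: (d2 xor bc) xor 67 = 6e xor 67 = 09

00001011 00100010 00001001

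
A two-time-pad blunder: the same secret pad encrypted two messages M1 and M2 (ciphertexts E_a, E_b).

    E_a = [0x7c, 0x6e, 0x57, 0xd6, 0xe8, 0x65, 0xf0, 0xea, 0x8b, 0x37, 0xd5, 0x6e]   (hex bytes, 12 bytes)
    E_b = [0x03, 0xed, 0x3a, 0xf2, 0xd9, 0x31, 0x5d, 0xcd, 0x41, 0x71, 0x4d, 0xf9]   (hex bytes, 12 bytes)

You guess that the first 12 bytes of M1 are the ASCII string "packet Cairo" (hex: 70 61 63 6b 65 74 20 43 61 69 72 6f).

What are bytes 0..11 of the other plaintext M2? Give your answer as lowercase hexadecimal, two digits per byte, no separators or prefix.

First, E_a ⊕ E_b = (M1 ⊕ K) ⊕ (M2 ⊕ K) = M1 ⊕ M2, so the key drops out. Then M2 = (M1 ⊕ M2) ⊕ M1 over the first 12 bytes.
byte 0: (7c xor 03) xor 70 = 7f xor 70 = 0f
byte 1: (6e xor ed) xor 61 = 83 xor 61 = e2
byte 2: (57 xor 3a) xor 63 = 6d xor 63 = 0e
byte 3: (d6 xor f2) xor 6b = 24 xor 6b = 4f
byte 4: (e8 xor d9) xor 65 = 31 xor 65 = 54
byte 5: (65 xor 31) xor 74 = 54 xor 74 = 20
byte 6: (f0 xor 5d) xor 20 = ad xor 20 = 8d
byte 7: (ea xor cd) xor 43 = 27 xor 43 = 64
byte 8: (8b xor 41) xor 61 = ca xor 61 = ab
byte 9: (37 xor 71) xor 69 = 46 xor 69 = 2f
byte 10: (d5 xor 4d) xor 72 = 98 xor 72 = ea
byte 11: (6e xor f9) xor 6f = 97 xor 6f = f8

0fe20e4f54208d64ab2feaf8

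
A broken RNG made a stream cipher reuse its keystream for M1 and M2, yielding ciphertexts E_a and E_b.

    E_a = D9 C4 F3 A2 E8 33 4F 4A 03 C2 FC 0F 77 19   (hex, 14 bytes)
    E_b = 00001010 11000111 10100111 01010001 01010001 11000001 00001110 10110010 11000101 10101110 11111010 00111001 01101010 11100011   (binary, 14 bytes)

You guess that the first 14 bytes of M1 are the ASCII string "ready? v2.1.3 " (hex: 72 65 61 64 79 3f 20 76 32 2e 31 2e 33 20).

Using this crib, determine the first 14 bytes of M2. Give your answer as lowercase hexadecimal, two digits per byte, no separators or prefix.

a1663597c0cd618ef44237182eda

First, E_a ⊕ E_b = (M1 ⊕ K) ⊕ (M2 ⊕ K) = M1 ⊕ M2, so the key drops out. Then M2 = (M1 ⊕ M2) ⊕ M1 over the first 14 bytes.
byte 0: (d9 xor 0a) xor 72 = d3 xor 72 = a1
byte 1: (c4 xor c7) xor 65 = 03 xor 65 = 66
byte 2: (f3 xor a7) xor 61 = 54 xor 61 = 35
byte 3: (a2 xor 51) xor 64 = f3 xor 64 = 97
byte 4: (e8 xor 51) xor 79 = b9 xor 79 = c0
byte 5: (33 xor c1) xor 3f = f2 xor 3f = cd
byte 6: (4f xor 0e) xor 20 = 41 xor 20 = 61
byte 7: (4a xor b2) xor 76 = f8 xor 76 = 8e
byte 8: (03 xor c5) xor 32 = c6 xor 32 = f4
byte 9: (c2 xor ae) xor 2e = 6c xor 2e = 42
byte 10: (fc xor fa) xor 31 = 06 xor 31 = 37
byte 11: (0f xor 39) xor 2e = 36 xor 2e = 18
byte 12: (77 xor 6a) xor 33 = 1d xor 33 = 2e
byte 13: (19 xor e3) xor 20 = fa xor 20 = da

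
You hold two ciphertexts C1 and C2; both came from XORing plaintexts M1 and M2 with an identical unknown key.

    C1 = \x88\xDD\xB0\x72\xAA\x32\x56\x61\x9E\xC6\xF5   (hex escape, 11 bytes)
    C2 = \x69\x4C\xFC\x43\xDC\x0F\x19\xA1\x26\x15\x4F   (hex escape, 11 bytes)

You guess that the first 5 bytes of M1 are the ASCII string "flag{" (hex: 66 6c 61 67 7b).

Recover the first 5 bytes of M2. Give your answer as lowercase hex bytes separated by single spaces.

87 fd 2d 56 0d

First, C1 ⊕ C2 = (M1 ⊕ K) ⊕ (M2 ⊕ K) = M1 ⊕ M2, so the key drops out. Then M2 = (M1 ⊕ M2) ⊕ M1 over the first 5 bytes.
byte 0: (88 xor 69) xor 66 = e1 xor 66 = 87
byte 1: (dd xor 4c) xor 6c = 91 xor 6c = fd
byte 2: (b0 xor fc) xor 61 = 4c xor 61 = 2d
byte 3: (72 xor 43) xor 67 = 31 xor 67 = 56
byte 4: (aa xor dc) xor 7b = 76 xor 7b = 0d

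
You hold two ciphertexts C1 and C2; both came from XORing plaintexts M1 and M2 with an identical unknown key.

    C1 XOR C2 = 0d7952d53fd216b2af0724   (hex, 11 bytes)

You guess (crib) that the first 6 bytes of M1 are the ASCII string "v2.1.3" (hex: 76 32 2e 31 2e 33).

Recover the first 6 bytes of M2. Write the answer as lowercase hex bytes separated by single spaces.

7b 4b 7c e4 11 e1

Since C1 ⊕ C2 = M1 ⊕ M2, XORing with the guessed M1 bytes yields the corresponding M2 bytes: M2 = (C1 ⊕ C2) ⊕ M1.
0d xor 76 = 7b
79 xor 32 = 4b
52 xor 2e = 7c
d5 xor 31 = e4
3f xor 2e = 11
d2 xor 33 = e1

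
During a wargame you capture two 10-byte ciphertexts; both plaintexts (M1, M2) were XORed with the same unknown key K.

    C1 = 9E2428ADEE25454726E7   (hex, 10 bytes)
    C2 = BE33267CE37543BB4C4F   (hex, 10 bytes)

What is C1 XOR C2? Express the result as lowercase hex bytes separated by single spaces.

C1 ⊕ C2 = (M1 ⊕ K) ⊕ (M2 ⊕ K) = M1 ⊕ M2 — the shared key cancels under XOR.
byte 0: 9e xor be = 20
byte 1: 24 xor 33 = 17
byte 2: 28 xor 26 = 0e
byte 3: ad xor 7c = d1
byte 4: ee xor e3 = 0d
byte 5: 25 xor 75 = 50
byte 6: 45 xor 43 = 06
byte 7: 47 xor bb = fc
byte 8: 26 xor 4c = 6a
byte 9: e7 xor 4f = a8

20 17 0e d1 0d 50 06 fc 6a a8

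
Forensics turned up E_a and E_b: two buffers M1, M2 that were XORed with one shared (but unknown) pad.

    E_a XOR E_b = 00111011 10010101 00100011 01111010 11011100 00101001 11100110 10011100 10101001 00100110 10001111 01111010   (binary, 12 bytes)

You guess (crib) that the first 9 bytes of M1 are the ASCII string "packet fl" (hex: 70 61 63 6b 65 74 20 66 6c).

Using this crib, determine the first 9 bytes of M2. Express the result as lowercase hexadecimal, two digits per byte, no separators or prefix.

4bf44011b95dc6fac5

Since E_a ⊕ E_b = M1 ⊕ M2, XORing with the guessed M1 bytes yields the corresponding M2 bytes: M2 = (E_a ⊕ E_b) ⊕ M1.
byte 0: 00111011 xor 01110000 = 01001011
byte 1: 10010101 xor 01100001 = 11110100
byte 2: 00100011 xor 01100011 = 01000000
byte 3: 01111010 xor 01101011 = 00010001
byte 4: 11011100 xor 01100101 = 10111001
byte 5: 00101001 xor 01110100 = 01011101
byte 6: 11100110 xor 00100000 = 11000110
byte 7: 10011100 xor 01100110 = 11111010
byte 8: 10101001 xor 01101100 = 11000101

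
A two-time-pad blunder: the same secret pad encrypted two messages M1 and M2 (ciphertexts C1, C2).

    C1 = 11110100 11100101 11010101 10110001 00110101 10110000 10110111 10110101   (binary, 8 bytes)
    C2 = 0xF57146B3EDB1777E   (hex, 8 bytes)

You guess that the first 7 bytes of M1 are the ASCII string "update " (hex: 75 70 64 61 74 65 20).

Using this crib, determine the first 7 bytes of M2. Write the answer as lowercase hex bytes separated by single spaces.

74 e4 f7 63 ac 64 e0

First, C1 ⊕ C2 = (M1 ⊕ K) ⊕ (M2 ⊕ K) = M1 ⊕ M2, so the key drops out. Then M2 = (M1 ⊕ M2) ⊕ M1 over the first 7 bytes.
byte 0: (f4 XOR f5) XOR 75 = 01 XOR 75 = 74
byte 1: (e5 XOR 71) XOR 70 = 94 XOR 70 = e4
byte 2: (d5 XOR 46) XOR 64 = 93 XOR 64 = f7
byte 3: (b1 XOR b3) XOR 61 = 02 XOR 61 = 63
byte 4: (35 XOR ed) XOR 74 = d8 XOR 74 = ac
byte 5: (b0 XOR b1) XOR 65 = 01 XOR 65 = 64
byte 6: (b7 XOR 77) XOR 20 = c0 XOR 20 = e0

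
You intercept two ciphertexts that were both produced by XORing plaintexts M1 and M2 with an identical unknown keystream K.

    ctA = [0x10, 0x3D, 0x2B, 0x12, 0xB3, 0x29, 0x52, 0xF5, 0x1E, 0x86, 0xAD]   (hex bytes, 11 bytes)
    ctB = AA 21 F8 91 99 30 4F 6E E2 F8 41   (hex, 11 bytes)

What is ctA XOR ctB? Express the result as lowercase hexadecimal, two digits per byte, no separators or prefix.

ctA ⊕ ctB = (M1 ⊕ K) ⊕ (M2 ⊕ K) = M1 ⊕ M2 — the shared key cancels under XOR.
byte 0: 10 ^ aa = ba
byte 1: 3d ^ 21 = 1c
byte 2: 2b ^ f8 = d3
byte 3: 12 ^ 91 = 83
byte 4: b3 ^ 99 = 2a
byte 5: 29 ^ 30 = 19
byte 6: 52 ^ 4f = 1d
byte 7: f5 ^ 6e = 9b
byte 8: 1e ^ e2 = fc
byte 9: 86 ^ f8 = 7e
byte 10: ad ^ 41 = ec

ba1cd3832a191d9bfc7eec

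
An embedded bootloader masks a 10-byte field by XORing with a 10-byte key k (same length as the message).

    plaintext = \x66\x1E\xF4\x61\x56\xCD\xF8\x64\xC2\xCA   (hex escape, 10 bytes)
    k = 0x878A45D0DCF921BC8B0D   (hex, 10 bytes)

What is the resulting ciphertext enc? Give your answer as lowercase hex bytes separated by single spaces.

e1 94 b1 b1 8a 34 d9 d8 49 c7

66 xor 87 = e1
1e xor 8a = 94
f4 xor 45 = b1
61 xor d0 = b1
56 xor dc = 8a
cd xor f9 = 34
f8 xor 21 = d9
64 xor bc = d8
c2 xor 8b = 49
ca xor 0d = c7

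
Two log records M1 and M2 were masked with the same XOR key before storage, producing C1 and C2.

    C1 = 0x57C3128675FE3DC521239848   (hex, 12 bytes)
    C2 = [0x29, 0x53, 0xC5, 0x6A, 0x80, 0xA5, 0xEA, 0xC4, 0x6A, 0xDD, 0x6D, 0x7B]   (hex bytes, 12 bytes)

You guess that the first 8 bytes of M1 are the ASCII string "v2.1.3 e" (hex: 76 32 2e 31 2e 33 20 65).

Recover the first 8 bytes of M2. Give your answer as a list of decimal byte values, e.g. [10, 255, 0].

First, C1 ⊕ C2 = (M1 ⊕ K) ⊕ (M2 ⊕ K) = M1 ⊕ M2, so the key drops out. Then M2 = (M1 ⊕ M2) ⊕ M1 over the first 8 bytes.
byte 0: (57 ^ 29) ^ 76 = 7e ^ 76 = 08
byte 1: (c3 ^ 53) ^ 32 = 90 ^ 32 = a2
byte 2: (12 ^ c5) ^ 2e = d7 ^ 2e = f9
byte 3: (86 ^ 6a) ^ 31 = ec ^ 31 = dd
byte 4: (75 ^ 80) ^ 2e = f5 ^ 2e = db
byte 5: (fe ^ a5) ^ 33 = 5b ^ 33 = 68
byte 6: (3d ^ ea) ^ 20 = d7 ^ 20 = f7
byte 7: (c5 ^ c4) ^ 65 = 01 ^ 65 = 64

[8, 162, 249, 221, 219, 104, 247, 100]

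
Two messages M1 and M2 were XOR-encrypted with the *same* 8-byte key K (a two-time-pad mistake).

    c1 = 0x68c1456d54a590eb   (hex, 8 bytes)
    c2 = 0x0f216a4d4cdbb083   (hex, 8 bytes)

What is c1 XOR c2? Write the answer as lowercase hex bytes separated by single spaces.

c1 ⊕ c2 = (M1 ⊕ K) ⊕ (M2 ⊕ K) = M1 ⊕ M2 — the shared key cancels under XOR.
byte 0: 104 ^  15 = 103
byte 1: 193 ^  33 = 224
byte 2:  69 ^ 106 =  47
byte 3: 109 ^  77 =  32
byte 4:  84 ^  76 =  24
byte 5: 165 ^ 219 = 126
byte 6: 144 ^ 176 =  32
byte 7: 235 ^ 131 = 104

67 e0 2f 20 18 7e 20 68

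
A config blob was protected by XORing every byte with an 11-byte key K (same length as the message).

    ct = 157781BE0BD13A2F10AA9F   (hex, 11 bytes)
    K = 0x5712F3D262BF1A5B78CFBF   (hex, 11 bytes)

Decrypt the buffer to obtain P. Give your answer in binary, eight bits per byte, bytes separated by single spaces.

01000010 01100101 01110010 01101100 01101001 01101110 00100000 01110100 01101000 01100101 00100000

15 ⊕ 57 = 42
77 ⊕ 12 = 65
81 ⊕ f3 = 72
be ⊕ d2 = 6c
0b ⊕ 62 = 69
d1 ⊕ bf = 6e
3a ⊕ 1a = 20
2f ⊕ 5b = 74
10 ⊕ 78 = 68
aa ⊕ cf = 65
9f ⊕ bf = 20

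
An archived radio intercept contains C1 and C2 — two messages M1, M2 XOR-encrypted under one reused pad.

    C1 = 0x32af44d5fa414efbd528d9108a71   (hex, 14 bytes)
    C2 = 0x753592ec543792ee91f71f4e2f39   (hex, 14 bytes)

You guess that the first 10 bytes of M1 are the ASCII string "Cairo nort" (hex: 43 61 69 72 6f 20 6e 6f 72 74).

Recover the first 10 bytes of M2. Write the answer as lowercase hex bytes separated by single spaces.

First, C1 ⊕ C2 = (M1 ⊕ K) ⊕ (M2 ⊕ K) = M1 ⊕ M2, so the key drops out. Then M2 = (M1 ⊕ M2) ⊕ M1 over the first 10 bytes.
byte 0: (32 ^ 75) ^ 43 = 47 ^ 43 = 04
byte 1: (af ^ 35) ^ 61 = 9a ^ 61 = fb
byte 2: (44 ^ 92) ^ 69 = d6 ^ 69 = bf
byte 3: (d5 ^ ec) ^ 72 = 39 ^ 72 = 4b
byte 4: (fa ^ 54) ^ 6f = ae ^ 6f = c1
byte 5: (41 ^ 37) ^ 20 = 76 ^ 20 = 56
byte 6: (4e ^ 92) ^ 6e = dc ^ 6e = b2
byte 7: (fb ^ ee) ^ 6f = 15 ^ 6f = 7a
byte 8: (d5 ^ 91) ^ 72 = 44 ^ 72 = 36
byte 9: (28 ^ f7) ^ 74 = df ^ 74 = ab

04 fb bf 4b c1 56 b2 7a 36 ab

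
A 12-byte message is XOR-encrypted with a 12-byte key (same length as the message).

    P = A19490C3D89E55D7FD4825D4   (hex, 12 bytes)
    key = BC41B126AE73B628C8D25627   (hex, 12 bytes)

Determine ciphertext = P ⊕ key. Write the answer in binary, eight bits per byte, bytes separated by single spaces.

00011101 11010101 00100001 11100101 01110110 11101101 11100011 11111111 00110101 10011010 01110011 11110011

a1 ^ bc = 1d
94 ^ 41 = d5
90 ^ b1 = 21
c3 ^ 26 = e5
d8 ^ ae = 76
9e ^ 73 = ed
55 ^ b6 = e3
d7 ^ 28 = ff
fd ^ c8 = 35
48 ^ d2 = 9a
25 ^ 56 = 73
d4 ^ 27 = f3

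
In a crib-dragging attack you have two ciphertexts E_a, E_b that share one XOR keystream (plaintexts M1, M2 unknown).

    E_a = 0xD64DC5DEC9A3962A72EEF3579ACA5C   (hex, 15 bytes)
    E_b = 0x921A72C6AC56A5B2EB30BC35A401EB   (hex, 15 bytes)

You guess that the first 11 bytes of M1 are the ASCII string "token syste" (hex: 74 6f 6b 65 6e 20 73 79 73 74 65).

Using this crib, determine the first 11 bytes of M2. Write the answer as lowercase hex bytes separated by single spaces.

First, E_a ⊕ E_b = (M1 ⊕ K) ⊕ (M2 ⊕ K) = M1 ⊕ M2, so the key drops out. Then M2 = (M1 ⊕ M2) ⊕ M1 over the first 11 bytes.
byte 0: (d6 xor 92) xor 74 = 44 xor 74 = 30
byte 1: (4d xor 1a) xor 6f = 57 xor 6f = 38
byte 2: (c5 xor 72) xor 6b = b7 xor 6b = dc
byte 3: (de xor c6) xor 65 = 18 xor 65 = 7d
byte 4: (c9 xor ac) xor 6e = 65 xor 6e = 0b
byte 5: (a3 xor 56) xor 20 = f5 xor 20 = d5
byte 6: (96 xor a5) xor 73 = 33 xor 73 = 40
byte 7: (2a xor b2) xor 79 = 98 xor 79 = e1
byte 8: (72 xor eb) xor 73 = 99 xor 73 = ea
byte 9: (ee xor 30) xor 74 = de xor 74 = aa
byte 10: (f3 xor bc) xor 65 = 4f xor 65 = 2a

30 38 dc 7d 0b d5 40 e1 ea aa 2a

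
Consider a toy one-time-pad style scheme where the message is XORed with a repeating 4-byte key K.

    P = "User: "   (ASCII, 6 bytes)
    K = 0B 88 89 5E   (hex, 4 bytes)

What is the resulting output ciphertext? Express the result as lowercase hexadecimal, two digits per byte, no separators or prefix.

5efbec2c31a8

The 4-byte key repeats, so the effective keystream is 0b 88 89 5e 0b 88.
byte 0: 01010101 ⊕ 00001011 = 01011110
byte 1: 01110011 ⊕ 10001000 = 11111011
byte 2: 01100101 ⊕ 10001001 = 11101100
byte 3: 01110010 ⊕ 01011110 = 00101100
byte 4: 00111010 ⊕ 00001011 = 00110001
byte 5: 00100000 ⊕ 10001000 = 10101000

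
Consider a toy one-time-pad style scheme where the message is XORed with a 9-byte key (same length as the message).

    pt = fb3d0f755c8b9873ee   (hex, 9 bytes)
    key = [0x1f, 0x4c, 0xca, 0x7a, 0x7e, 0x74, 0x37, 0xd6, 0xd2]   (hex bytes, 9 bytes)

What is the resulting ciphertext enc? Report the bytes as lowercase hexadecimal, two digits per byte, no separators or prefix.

e471c50f22ffafa53c

XOR is its own inverse, so applying the key byte-wise gives the result directly.
byte 0: 251 ^  31 = 228
byte 1:  61 ^  76 = 113
byte 2:  15 ^ 202 = 197
byte 3: 117 ^ 122 =  15
byte 4:  92 ^ 126 =  34
byte 5: 139 ^ 116 = 255
byte 6: 152 ^  55 = 175
byte 7: 115 ^ 214 = 165
byte 8: 238 ^ 210 =  60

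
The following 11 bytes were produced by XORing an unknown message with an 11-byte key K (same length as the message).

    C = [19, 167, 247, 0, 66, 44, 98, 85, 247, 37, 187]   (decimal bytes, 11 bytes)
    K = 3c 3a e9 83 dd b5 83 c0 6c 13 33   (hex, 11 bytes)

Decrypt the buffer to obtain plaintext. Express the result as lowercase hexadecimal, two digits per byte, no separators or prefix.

2f9d1e839f99e1959b3688

byte 0:  19 xor  60 =  47
byte 1: 167 xor  58 = 157
byte 2: 247 xor 233 =  30
byte 3:   0 xor 131 = 131
byte 4:  66 xor 221 = 159
byte 5:  44 xor 181 = 153
byte 6:  98 xor 131 = 225
byte 7:  85 xor 192 = 149
byte 8: 247 xor 108 = 155
byte 9:  37 xor  19 =  54
byte 10: 187 xor  51 = 136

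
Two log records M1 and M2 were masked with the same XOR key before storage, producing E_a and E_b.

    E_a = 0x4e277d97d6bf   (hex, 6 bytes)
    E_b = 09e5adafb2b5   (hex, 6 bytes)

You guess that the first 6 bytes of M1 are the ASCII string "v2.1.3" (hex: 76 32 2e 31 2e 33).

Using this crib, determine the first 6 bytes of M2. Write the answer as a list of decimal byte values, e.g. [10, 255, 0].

[49, 240, 254, 9, 74, 57]

First, E_a ⊕ E_b = (M1 ⊕ K) ⊕ (M2 ⊕ K) = M1 ⊕ M2, so the key drops out. Then M2 = (M1 ⊕ M2) ⊕ M1 over the first 6 bytes.
byte 0: (4e ^ 09) ^ 76 = 47 ^ 76 = 31
byte 1: (27 ^ e5) ^ 32 = c2 ^ 32 = f0
byte 2: (7d ^ ad) ^ 2e = d0 ^ 2e = fe
byte 3: (97 ^ af) ^ 31 = 38 ^ 31 = 09
byte 4: (d6 ^ b2) ^ 2e = 64 ^ 2e = 4a
byte 5: (bf ^ b5) ^ 33 = 0a ^ 33 = 39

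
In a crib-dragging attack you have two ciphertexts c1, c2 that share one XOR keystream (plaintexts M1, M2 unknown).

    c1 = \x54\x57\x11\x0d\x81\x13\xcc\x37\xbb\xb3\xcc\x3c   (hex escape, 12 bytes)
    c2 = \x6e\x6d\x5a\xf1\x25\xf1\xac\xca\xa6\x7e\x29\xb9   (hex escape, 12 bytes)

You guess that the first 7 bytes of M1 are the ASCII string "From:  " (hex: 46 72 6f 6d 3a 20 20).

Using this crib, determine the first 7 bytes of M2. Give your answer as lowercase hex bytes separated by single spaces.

First, c1 ⊕ c2 = (M1 ⊕ K) ⊕ (M2 ⊕ K) = M1 ⊕ M2, so the key drops out. Then M2 = (M1 ⊕ M2) ⊕ M1 over the first 7 bytes.
byte 0: (54 XOR 6e) XOR 46 = 3a XOR 46 = 7c
byte 1: (57 XOR 6d) XOR 72 = 3a XOR 72 = 48
byte 2: (11 XOR 5a) XOR 6f = 4b XOR 6f = 24
byte 3: (0d XOR f1) XOR 6d = fc XOR 6d = 91
byte 4: (81 XOR 25) XOR 3a = a4 XOR 3a = 9e
byte 5: (13 XOR f1) XOR 20 = e2 XOR 20 = c2
byte 6: (cc XOR ac) XOR 20 = 60 XOR 20 = 40

7c 48 24 91 9e c2 40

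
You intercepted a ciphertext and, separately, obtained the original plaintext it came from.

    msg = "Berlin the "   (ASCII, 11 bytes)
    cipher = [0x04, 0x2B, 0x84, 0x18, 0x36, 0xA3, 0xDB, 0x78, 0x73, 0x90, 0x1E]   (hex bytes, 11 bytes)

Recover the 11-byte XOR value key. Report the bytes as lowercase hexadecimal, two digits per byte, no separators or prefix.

Since cipher = msg ⊕ key, XORing both sides with msg gives key = msg ⊕ cipher.
byte 0: 42 XOR 04 = 46
byte 1: 65 XOR 2b = 4e
byte 2: 72 XOR 84 = f6
byte 3: 6c XOR 18 = 74
byte 4: 69 XOR 36 = 5f
byte 5: 6e XOR a3 = cd
byte 6: 20 XOR db = fb
byte 7: 74 XOR 78 = 0c
byte 8: 68 XOR 73 = 1b
byte 9: 65 XOR 90 = f5
byte 10: 20 XOR 1e = 3e

464ef6745fcdfb0c1bf53e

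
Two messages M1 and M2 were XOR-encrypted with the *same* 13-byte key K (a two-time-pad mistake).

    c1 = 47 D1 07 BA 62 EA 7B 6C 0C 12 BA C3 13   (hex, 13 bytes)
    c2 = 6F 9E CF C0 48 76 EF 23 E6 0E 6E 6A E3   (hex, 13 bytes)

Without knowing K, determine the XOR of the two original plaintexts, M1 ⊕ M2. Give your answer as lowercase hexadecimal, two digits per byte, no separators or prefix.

284fc87a2a9c944fea1cd4a9f0

c1 ⊕ c2 = (M1 ⊕ K) ⊕ (M2 ⊕ K) = M1 ⊕ M2 — the shared key cancels under XOR.
01000111 xor 01101111 = 00101000
11010001 xor 10011110 = 01001111
00000111 xor 11001111 = 11001000
10111010 xor 11000000 = 01111010
01100010 xor 01001000 = 00101010
11101010 xor 01110110 = 10011100
01111011 xor 11101111 = 10010100
01101100 xor 00100011 = 01001111
00001100 xor 11100110 = 11101010
00010010 xor 00001110 = 00011100
10111010 xor 01101110 = 11010100
11000011 xor 01101010 = 10101001
00010011 xor 11100011 = 11110000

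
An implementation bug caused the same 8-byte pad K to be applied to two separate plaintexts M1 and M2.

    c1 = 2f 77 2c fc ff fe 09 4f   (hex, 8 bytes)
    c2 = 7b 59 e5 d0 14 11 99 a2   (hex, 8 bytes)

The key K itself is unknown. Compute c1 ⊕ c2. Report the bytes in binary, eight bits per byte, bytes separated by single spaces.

c1 ⊕ c2 = (M1 ⊕ K) ⊕ (M2 ⊕ K) = M1 ⊕ M2 — the shared key cancels under XOR.
00101111 ⊕ 01111011 = 01010100
01110111 ⊕ 01011001 = 00101110
00101100 ⊕ 11100101 = 11001001
11111100 ⊕ 11010000 = 00101100
11111111 ⊕ 00010100 = 11101011
11111110 ⊕ 00010001 = 11101111
00001001 ⊕ 10011001 = 10010000
01001111 ⊕ 10100010 = 11101101

01010100 00101110 11001001 00101100 11101011 11101111 10010000 11101101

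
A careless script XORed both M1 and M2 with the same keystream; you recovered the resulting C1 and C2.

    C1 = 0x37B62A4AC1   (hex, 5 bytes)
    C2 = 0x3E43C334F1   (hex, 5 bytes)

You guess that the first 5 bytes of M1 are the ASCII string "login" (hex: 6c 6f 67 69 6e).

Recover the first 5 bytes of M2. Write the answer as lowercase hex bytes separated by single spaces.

65 9a 8e 17 5e

First, C1 ⊕ C2 = (M1 ⊕ K) ⊕ (M2 ⊕ K) = M1 ⊕ M2, so the key drops out. Then M2 = (M1 ⊕ M2) ⊕ M1 over the first 5 bytes.
byte 0: (37 ^ 3e) ^ 6c = 09 ^ 6c = 65
byte 1: (b6 ^ 43) ^ 6f = f5 ^ 6f = 9a
byte 2: (2a ^ c3) ^ 67 = e9 ^ 67 = 8e
byte 3: (4a ^ 34) ^ 69 = 7e ^ 69 = 17
byte 4: (c1 ^ f1) ^ 6e = 30 ^ 6e = 5e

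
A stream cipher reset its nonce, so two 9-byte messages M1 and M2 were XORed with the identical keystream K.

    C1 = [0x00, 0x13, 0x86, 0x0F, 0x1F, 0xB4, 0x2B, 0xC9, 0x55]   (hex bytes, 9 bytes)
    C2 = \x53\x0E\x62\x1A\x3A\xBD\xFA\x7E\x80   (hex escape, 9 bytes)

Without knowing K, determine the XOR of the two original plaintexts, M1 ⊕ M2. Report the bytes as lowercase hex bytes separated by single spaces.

C1 ⊕ C2 = (M1 ⊕ K) ⊕ (M2 ⊕ K) = M1 ⊕ M2 — the shared key cancels under XOR.
00 ⊕ 53 = 53
13 ⊕ 0e = 1d
86 ⊕ 62 = e4
0f ⊕ 1a = 15
1f ⊕ 3a = 25
b4 ⊕ bd = 09
2b ⊕ fa = d1
c9 ⊕ 7e = b7
55 ⊕ 80 = d5

53 1d e4 15 25 09 d1 b7 d5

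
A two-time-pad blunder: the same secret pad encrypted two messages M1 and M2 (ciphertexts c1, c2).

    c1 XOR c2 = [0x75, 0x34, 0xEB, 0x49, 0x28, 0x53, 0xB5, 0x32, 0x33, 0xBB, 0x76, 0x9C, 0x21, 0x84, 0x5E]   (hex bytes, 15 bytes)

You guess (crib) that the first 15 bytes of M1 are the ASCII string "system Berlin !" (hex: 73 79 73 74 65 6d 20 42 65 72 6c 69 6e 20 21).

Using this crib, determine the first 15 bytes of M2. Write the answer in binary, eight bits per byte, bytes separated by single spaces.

Since c1 ⊕ c2 = M1 ⊕ M2, XORing with the guessed M1 bytes yields the corresponding M2 bytes: M2 = (c1 ⊕ c2) ⊕ M1.
byte 0: 75 xor 73 = 06
byte 1: 34 xor 79 = 4d
byte 2: eb xor 73 = 98
byte 3: 49 xor 74 = 3d
byte 4: 28 xor 65 = 4d
byte 5: 53 xor 6d = 3e
byte 6: b5 xor 20 = 95
byte 7: 32 xor 42 = 70
byte 8: 33 xor 65 = 56
byte 9: bb xor 72 = c9
byte 10: 76 xor 6c = 1a
byte 11: 9c xor 69 = f5
byte 12: 21 xor 6e = 4f
byte 13: 84 xor 20 = a4
byte 14: 5e xor 21 = 7f

00000110 01001101 10011000 00111101 01001101 00111110 10010101 01110000 01010110 11001001 00011010 11110101 01001111 10100100 01111111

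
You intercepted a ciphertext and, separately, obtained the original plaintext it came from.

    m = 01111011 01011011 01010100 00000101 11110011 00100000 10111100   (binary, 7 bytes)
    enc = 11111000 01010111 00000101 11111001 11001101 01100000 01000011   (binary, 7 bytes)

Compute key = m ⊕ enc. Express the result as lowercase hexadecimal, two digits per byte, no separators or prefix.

830c51fc3e40ff

Since enc = m ⊕ key, XORing both sides with m gives key = m ⊕ enc.
7b ⊕ f8 = 83
5b ⊕ 57 = 0c
54 ⊕ 05 = 51
05 ⊕ f9 = fc
f3 ⊕ cd = 3e
20 ⊕ 60 = 40
bc ⊕ 43 = ff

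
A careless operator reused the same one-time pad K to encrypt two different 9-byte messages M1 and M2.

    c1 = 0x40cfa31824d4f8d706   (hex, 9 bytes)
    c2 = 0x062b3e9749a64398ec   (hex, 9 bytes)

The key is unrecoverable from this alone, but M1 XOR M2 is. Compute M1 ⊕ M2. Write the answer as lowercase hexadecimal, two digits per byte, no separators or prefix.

46e49d8f6d72bb4fea

c1 ⊕ c2 = (M1 ⊕ K) ⊕ (M2 ⊕ K) = M1 ⊕ M2 — the shared key cancels under XOR.
40 xor 06 = 46
cf xor 2b = e4
a3 xor 3e = 9d
18 xor 97 = 8f
24 xor 49 = 6d
d4 xor a6 = 72
f8 xor 43 = bb
d7 xor 98 = 4f
06 xor ec = ea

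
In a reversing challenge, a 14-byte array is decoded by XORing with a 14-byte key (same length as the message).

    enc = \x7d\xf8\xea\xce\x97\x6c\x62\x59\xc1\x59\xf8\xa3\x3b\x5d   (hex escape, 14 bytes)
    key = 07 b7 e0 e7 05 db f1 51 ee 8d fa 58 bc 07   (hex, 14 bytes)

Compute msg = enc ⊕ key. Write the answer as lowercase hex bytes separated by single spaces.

7a 4f 0a 29 92 b7 93 08 2f d4 02 fb 87 5a

XOR is its own inverse, so applying the key byte-wise gives the result directly.
01111101 XOR 00000111 = 01111010
11111000 XOR 10110111 = 01001111
11101010 XOR 11100000 = 00001010
11001110 XOR 11100111 = 00101001
10010111 XOR 00000101 = 10010010
01101100 XOR 11011011 = 10110111
01100010 XOR 11110001 = 10010011
01011001 XOR 01010001 = 00001000
11000001 XOR 11101110 = 00101111
01011001 XOR 10001101 = 11010100
11111000 XOR 11111010 = 00000010
10100011 XOR 01011000 = 11111011
00111011 XOR 10111100 = 10000111
01011101 XOR 00000111 = 01011010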